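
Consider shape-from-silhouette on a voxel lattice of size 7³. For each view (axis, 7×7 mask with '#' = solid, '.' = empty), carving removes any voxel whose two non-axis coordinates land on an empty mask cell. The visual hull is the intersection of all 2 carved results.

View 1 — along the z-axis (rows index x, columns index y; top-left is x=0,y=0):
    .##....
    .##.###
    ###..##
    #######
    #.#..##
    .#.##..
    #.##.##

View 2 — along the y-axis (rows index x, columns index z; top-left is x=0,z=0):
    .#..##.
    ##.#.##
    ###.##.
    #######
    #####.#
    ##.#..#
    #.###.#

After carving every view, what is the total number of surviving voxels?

before carving: 343 voxels (7×7×7)
V1 z: intersect with XY mask (31 set) -- 217 left
V2 y: intersect with XZ mask (35 set) -- 166 left

remaining voxels: 166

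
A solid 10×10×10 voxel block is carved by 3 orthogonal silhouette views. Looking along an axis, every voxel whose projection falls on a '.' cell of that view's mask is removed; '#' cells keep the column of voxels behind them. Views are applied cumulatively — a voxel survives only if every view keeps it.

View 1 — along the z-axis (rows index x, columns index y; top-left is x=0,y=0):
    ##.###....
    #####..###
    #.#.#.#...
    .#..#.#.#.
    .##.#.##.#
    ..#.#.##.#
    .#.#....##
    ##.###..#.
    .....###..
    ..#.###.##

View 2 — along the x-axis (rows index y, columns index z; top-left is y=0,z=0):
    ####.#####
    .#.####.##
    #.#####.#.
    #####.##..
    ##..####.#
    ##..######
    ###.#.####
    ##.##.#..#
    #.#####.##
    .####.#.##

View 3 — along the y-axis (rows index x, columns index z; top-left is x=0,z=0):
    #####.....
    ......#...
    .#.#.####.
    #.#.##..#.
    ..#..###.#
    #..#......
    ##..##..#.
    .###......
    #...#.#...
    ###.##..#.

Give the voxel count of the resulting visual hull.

148 voxels

full grid |V| = 1000
step 1: project along z, AND mask (51/100) → |grid| = 510
step 2: project along x, AND mask (74/100) → |grid| = 376
step 3: project along y, AND mask (41/100) → |grid| = 148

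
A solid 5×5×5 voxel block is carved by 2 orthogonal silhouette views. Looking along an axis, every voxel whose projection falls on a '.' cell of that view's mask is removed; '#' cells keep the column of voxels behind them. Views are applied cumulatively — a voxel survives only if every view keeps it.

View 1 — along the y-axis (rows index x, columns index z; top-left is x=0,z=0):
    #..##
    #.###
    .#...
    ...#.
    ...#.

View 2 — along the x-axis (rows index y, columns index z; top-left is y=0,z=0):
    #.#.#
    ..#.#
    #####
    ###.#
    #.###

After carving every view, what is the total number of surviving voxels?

initial block: 5^3 = 125
  1. axis=1 (XZ plane), |mask|=10  ⇒  voxels=50
  2. axis=0 (YZ plane), |mask|=18  ⇒  voxels=33

33 voxels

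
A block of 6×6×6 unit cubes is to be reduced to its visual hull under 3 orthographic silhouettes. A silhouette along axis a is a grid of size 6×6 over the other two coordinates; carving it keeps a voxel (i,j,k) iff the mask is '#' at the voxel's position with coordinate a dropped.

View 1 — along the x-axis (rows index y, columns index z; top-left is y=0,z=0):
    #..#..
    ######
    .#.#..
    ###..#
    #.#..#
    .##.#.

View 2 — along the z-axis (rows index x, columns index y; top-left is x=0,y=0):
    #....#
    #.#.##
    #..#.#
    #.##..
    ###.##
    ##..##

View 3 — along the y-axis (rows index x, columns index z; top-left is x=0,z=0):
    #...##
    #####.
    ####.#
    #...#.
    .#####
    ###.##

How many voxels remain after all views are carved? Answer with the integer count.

voxel count = 46

start: 6×6×6 = 216 voxels
carve view 1 (along x, YZ-mask fill 20/36): 120 voxels remain
carve view 2 (along z, XY-mask fill 21/36): 62 voxels remain
carve view 3 (along y, XZ-mask fill 25/36): 46 voxels remain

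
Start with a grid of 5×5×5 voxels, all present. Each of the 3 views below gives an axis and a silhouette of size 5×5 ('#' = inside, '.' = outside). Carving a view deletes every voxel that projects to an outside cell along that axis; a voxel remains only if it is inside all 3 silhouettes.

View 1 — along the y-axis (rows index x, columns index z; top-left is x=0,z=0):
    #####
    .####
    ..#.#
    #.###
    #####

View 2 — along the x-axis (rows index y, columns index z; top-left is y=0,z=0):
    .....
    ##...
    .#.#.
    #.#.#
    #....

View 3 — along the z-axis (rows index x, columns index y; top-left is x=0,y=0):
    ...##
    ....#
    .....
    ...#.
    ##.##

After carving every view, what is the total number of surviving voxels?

remaining voxels: 13

initial block: 5^3 = 125
after view 1 [y-axis, 20 of 25 cells solid] → remaining = 100
after view 2 [x-axis, 8 of 25 cells solid] → remaining = 29
after view 3 [z-axis, 8 of 25 cells solid] → remaining = 13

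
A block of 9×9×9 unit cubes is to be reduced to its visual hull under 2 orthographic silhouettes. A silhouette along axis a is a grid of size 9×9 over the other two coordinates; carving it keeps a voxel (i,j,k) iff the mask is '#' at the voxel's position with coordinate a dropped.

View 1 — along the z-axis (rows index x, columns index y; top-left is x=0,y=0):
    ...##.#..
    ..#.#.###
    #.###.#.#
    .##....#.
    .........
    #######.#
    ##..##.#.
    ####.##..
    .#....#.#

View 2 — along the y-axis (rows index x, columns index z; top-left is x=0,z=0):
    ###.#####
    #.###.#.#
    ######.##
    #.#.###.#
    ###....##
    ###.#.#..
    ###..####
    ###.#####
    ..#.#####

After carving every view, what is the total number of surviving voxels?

full grid |V| = 729
  1. axis=2 (XY plane), |mask|=39  ⇒  voxels=351
  2. axis=1 (XZ plane), |mask|=59  ⇒  voxels=261

remaining voxels: 261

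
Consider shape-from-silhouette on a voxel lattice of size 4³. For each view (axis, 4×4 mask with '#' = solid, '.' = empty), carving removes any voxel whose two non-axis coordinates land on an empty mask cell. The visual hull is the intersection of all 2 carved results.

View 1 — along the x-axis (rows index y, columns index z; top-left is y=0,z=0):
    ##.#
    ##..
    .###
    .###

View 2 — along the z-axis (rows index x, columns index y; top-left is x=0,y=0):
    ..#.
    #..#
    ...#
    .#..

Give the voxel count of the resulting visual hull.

voxel count = 14

start: 4×4×4 = 64 voxels
after view 1 [x-axis, 11 of 16 cells solid] → remaining = 44
after view 2 [z-axis, 5 of 16 cells solid] → remaining = 14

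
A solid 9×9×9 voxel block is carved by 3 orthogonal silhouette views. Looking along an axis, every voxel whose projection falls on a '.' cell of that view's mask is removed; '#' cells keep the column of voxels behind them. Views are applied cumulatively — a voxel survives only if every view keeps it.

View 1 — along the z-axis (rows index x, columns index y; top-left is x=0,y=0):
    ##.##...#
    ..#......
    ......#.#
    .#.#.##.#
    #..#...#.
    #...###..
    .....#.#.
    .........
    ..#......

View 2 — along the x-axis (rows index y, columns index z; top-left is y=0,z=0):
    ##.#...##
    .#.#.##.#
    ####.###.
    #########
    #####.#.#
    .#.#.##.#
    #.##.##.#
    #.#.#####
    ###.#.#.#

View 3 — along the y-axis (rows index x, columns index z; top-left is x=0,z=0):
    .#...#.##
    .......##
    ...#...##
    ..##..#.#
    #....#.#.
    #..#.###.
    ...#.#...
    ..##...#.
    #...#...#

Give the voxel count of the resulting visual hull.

before carving: 729 voxels (9×9×9)
after view 1 [z-axis, 23 of 81 cells solid] → remaining = 207
after view 2 [x-axis, 57 of 81 cells solid] → remaining = 145
after view 3 [y-axis, 29 of 81 cells solid] → remaining = 60

60 voxels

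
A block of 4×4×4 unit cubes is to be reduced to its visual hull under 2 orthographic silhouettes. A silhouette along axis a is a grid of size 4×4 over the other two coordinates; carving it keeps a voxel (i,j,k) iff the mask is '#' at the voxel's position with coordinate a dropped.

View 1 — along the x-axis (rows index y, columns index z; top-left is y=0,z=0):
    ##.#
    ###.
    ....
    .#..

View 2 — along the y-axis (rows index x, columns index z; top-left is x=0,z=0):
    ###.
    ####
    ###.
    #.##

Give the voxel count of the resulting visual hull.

start: 4×4×4 = 64 voxels
after view 1 [x-axis, 7 of 16 cells solid] → remaining = 28
after view 2 [y-axis, 13 of 16 cells solid] → remaining = 23

23 voxels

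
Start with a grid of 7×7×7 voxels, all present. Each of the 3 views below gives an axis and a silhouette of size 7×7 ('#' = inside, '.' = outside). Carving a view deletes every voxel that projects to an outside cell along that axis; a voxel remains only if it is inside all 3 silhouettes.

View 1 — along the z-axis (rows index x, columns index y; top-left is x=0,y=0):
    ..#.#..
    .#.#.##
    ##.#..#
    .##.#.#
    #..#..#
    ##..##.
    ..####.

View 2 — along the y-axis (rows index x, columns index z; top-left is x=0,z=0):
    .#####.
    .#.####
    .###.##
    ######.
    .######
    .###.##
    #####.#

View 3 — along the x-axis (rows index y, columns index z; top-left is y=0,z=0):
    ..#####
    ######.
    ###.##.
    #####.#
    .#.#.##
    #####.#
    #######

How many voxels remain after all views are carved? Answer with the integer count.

before carving: 343 voxels (7×7×7)
carve view 1 (along z, XY-mask fill 25/49): 175 voxels remain
carve view 2 (along y, XZ-mask fill 38/49): 136 voxels remain
carve view 3 (along x, YZ-mask fill 39/49): 112 voxels remain

112 voxels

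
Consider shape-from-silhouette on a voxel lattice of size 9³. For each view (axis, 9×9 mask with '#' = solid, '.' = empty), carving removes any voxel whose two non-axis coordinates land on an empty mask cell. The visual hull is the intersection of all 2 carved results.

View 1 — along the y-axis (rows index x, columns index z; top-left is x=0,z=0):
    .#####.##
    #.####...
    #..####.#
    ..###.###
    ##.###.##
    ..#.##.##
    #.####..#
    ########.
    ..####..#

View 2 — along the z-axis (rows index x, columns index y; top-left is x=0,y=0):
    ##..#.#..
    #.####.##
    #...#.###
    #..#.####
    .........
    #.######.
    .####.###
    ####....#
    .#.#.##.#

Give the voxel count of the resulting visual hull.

voxel count = 271

start: 9×9×9 = 729 voxels
V1 y: intersect with XZ mask (55 set) -- 495 left
V2 z: intersect with XY mask (46 set) -- 271 left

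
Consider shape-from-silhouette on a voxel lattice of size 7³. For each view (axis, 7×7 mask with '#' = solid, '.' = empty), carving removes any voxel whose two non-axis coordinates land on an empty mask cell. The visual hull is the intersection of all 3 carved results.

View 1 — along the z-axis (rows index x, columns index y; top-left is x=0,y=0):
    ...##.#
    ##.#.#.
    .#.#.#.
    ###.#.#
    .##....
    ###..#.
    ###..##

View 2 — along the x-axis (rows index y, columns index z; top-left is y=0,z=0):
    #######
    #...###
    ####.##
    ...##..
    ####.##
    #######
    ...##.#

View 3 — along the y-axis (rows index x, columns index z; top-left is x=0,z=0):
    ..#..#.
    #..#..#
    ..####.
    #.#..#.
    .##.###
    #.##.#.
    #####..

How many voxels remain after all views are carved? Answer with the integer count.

|visual hull| = 69

start: 7×7×7 = 343 voxels
  1. axis=2 (XY plane), |mask|=26  ⇒  voxels=182
  2. axis=0 (YZ plane), |mask|=35  ⇒  voxels=131
  3. axis=1 (XZ plane), |mask|=26  ⇒  voxels=69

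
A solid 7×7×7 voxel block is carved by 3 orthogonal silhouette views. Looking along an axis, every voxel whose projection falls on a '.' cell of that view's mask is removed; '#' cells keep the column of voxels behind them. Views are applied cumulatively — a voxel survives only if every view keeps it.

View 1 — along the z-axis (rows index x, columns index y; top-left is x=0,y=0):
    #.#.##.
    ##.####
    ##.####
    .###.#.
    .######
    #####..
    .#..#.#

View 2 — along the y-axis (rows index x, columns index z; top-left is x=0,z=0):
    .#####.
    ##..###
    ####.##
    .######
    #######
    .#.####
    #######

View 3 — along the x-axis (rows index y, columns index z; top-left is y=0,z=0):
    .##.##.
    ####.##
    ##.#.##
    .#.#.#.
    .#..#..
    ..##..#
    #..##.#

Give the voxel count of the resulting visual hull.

initial block: 7^3 = 343
[1] z-view keeps 34 columns → grid now 238
[2] y-view keeps 41 columns → grid now 198
[3] x-view keeps 27 columns → grid now 111

remaining voxels: 111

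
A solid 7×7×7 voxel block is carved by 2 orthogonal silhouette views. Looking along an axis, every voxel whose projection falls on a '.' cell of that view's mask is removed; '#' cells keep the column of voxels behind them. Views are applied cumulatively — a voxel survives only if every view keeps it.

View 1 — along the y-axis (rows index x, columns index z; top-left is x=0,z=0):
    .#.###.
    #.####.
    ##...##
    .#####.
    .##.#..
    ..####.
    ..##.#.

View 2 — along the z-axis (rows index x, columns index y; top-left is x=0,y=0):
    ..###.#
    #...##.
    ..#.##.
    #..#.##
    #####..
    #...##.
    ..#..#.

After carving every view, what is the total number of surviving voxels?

before carving: 343 voxels (7×7×7)
step 1: project along y, AND mask (28/49) → |grid| = 196
step 2: project along z, AND mask (24/49) → |grid| = 96

96 voxels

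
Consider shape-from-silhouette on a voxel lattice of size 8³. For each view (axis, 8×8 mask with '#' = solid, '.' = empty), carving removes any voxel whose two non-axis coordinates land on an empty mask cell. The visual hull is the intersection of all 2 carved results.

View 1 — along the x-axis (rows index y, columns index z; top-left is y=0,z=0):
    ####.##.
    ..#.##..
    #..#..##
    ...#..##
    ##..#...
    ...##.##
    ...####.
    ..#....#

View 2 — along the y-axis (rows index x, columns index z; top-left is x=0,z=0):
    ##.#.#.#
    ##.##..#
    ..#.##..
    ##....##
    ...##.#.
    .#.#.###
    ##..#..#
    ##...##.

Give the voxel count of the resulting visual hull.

before carving: 512 voxels (8×8×8)
[1] x-view keeps 29 columns → grid now 232
[2] y-view keeps 33 columns → grid now 118

|visual hull| = 118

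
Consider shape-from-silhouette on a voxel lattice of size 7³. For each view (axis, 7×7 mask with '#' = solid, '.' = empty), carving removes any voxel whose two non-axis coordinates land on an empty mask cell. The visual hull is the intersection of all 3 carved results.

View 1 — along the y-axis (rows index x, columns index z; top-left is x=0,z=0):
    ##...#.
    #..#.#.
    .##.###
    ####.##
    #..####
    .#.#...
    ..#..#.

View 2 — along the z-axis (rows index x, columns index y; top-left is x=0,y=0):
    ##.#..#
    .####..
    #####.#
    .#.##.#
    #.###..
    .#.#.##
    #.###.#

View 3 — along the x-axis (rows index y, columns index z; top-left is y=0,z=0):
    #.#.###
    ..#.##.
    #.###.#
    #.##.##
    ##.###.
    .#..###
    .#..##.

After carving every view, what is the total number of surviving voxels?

before carving: 343 voxels (7×7×7)
[1] y-view keeps 26 columns → grid now 182
[2] z-view keeps 31 columns → grid now 116
[3] x-view keeps 30 columns → grid now 74

|visual hull| = 74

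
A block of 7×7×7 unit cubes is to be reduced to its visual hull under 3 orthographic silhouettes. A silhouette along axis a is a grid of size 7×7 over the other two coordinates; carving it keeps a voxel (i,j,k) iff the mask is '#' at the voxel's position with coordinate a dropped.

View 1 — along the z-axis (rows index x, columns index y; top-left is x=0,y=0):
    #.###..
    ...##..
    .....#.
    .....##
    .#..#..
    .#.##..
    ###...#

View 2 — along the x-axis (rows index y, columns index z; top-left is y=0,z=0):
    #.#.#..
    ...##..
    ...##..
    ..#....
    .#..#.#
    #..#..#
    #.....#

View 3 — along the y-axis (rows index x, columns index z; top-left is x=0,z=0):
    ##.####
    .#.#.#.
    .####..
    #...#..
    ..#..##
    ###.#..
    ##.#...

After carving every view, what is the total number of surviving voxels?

initial block: 7^3 = 343
after view 1 [z-axis, 18 of 49 cells solid] → remaining = 126
after view 2 [x-axis, 16 of 49 cells solid] → remaining = 41
after view 3 [y-axis, 25 of 49 cells solid] → remaining = 20

remaining voxels: 20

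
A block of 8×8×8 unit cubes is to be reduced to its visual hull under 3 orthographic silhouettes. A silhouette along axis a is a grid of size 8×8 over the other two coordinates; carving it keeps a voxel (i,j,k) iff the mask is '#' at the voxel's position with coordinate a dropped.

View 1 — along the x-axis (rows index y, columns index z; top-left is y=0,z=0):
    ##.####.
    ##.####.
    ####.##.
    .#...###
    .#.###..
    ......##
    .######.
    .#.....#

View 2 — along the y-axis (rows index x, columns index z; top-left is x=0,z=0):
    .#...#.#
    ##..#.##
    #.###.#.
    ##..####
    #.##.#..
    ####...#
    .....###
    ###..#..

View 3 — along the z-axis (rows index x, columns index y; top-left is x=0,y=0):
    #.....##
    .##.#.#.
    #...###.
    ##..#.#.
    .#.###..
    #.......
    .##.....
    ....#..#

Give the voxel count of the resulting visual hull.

start: 8×8×8 = 512 voxels
  1. axis=0 (YZ plane), |mask|=36  ⇒  voxels=288
  2. axis=1 (XZ plane), |mask|=35  ⇒  voxels=157
  3. axis=2 (XY plane), |mask|=24  ⇒  voxels=62

voxel count = 62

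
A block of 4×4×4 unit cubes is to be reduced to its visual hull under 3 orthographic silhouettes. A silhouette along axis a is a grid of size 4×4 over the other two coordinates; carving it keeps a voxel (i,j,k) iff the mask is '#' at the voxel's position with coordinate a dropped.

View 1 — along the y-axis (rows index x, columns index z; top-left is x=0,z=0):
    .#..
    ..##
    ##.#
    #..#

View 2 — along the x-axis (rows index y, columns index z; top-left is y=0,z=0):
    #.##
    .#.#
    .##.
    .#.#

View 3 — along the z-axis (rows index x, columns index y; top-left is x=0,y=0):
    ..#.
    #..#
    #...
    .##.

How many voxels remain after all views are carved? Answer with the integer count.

voxel count = 7

initial block: 4^3 = 64
carve view 1 (along y, XZ-mask fill 8/16): 32 voxels remain
carve view 2 (along x, YZ-mask fill 9/16): 19 voxels remain
carve view 3 (along z, XY-mask fill 6/16): 7 voxels remain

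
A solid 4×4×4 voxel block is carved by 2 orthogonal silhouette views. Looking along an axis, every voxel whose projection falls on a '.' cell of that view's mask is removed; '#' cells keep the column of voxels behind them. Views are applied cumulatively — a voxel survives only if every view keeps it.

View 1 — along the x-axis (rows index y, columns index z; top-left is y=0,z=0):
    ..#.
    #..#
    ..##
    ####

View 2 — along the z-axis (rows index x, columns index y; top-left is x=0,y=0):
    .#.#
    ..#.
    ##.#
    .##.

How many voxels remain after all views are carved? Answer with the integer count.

remaining voxels: 19

initial block: 4^3 = 64
  1. axis=0 (YZ plane), |mask|=9  ⇒  voxels=36
  2. axis=2 (XY plane), |mask|=8  ⇒  voxels=19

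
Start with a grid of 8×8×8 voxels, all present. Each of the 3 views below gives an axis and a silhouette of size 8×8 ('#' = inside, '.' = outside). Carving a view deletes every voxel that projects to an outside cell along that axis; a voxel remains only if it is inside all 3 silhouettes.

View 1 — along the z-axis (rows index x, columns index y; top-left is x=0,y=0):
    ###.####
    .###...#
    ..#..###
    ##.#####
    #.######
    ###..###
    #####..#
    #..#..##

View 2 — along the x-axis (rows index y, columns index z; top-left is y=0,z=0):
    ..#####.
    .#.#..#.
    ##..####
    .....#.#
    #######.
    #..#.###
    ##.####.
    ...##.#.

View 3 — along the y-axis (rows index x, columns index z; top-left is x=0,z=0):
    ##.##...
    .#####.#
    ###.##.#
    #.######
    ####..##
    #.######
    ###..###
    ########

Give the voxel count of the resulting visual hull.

initial block: 8^3 = 512
  1. axis=2 (XY plane), |mask|=45  ⇒  voxels=360
  2. axis=0 (YZ plane), |mask|=37  ⇒  voxels=204
  3. axis=1 (XZ plane), |mask|=50  ⇒  voxels=152

152 voxels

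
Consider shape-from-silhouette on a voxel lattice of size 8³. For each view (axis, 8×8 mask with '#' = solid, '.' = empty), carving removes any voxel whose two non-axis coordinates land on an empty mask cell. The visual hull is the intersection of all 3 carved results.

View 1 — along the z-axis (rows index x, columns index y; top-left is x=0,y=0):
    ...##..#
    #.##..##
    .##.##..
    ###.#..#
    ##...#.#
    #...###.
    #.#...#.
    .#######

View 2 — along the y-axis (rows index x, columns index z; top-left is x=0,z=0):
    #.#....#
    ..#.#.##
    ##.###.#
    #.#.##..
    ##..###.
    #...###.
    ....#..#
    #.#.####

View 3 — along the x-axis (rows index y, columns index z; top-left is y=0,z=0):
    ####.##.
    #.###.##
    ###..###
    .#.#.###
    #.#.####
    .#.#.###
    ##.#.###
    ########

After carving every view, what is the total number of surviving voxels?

before carving: 512 voxels (8×8×8)
[1] z-view keeps 35 columns → grid now 280
[2] y-view keeps 34 columns → grid now 157
[3] x-view keeps 48 columns → grid now 114

voxel count = 114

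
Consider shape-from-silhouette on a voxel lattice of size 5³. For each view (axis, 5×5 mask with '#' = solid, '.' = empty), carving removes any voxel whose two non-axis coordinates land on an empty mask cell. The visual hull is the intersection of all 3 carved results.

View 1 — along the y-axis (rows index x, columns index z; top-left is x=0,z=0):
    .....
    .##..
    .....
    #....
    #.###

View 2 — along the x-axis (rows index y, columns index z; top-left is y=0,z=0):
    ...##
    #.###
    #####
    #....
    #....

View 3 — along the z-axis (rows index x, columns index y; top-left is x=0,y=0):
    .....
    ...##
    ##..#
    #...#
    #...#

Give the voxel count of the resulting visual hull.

|visual hull| = 4

full grid |V| = 125
step 1: project along y, AND mask (7/25) → |grid| = 35
step 2: project along x, AND mask (13/25) → |grid| = 19
step 3: project along z, AND mask (9/25) → |grid| = 4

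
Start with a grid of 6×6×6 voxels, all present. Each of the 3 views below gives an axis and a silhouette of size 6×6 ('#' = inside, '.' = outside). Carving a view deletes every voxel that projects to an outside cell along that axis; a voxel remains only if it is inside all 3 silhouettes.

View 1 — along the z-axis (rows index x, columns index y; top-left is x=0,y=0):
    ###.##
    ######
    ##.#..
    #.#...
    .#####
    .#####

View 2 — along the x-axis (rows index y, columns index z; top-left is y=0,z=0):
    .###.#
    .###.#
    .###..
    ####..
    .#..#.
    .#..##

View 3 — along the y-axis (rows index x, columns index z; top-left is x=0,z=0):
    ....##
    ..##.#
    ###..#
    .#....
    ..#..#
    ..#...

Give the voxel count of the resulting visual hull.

start: 6×6×6 = 216 voxels
[1] z-view keeps 26 columns → grid now 156
[2] x-view keeps 20 columns → grid now 87
[3] y-view keeps 13 columns → grid now 35

remaining voxels: 35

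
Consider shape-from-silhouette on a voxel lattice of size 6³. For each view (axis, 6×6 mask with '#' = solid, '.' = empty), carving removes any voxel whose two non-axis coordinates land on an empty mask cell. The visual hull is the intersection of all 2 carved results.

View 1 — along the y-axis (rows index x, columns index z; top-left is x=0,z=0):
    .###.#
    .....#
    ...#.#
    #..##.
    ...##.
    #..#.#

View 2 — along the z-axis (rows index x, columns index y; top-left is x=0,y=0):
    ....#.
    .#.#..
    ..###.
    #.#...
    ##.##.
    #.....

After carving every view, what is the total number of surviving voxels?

full grid |V| = 216
[1] y-view keeps 15 columns → grid now 90
[2] z-view keeps 13 columns → grid now 29

|visual hull| = 29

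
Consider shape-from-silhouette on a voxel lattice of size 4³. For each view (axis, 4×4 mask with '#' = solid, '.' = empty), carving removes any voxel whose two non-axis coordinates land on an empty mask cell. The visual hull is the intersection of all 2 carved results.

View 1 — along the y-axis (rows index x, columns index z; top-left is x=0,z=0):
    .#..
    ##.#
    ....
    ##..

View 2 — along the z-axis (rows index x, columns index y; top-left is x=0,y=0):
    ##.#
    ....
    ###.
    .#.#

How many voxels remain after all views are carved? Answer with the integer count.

voxel count = 7

initial block: 4^3 = 64
step 1: project along y, AND mask (6/16) → |grid| = 24
step 2: project along z, AND mask (8/16) → |grid| = 7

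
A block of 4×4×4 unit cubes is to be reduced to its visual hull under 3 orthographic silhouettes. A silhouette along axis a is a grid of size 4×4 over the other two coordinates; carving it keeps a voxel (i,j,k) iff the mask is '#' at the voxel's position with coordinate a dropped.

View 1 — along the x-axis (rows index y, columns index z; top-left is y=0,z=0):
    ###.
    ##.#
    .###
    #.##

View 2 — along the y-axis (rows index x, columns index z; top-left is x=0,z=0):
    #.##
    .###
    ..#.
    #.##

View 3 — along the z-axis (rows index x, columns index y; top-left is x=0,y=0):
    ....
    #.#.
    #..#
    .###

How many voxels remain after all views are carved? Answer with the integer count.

|visual hull| = 14

before carving: 64 voxels (4×4×4)
[1] x-view keeps 12 columns → grid now 48
[2] y-view keeps 10 columns → grid now 30
[3] z-view keeps 7 columns → grid now 14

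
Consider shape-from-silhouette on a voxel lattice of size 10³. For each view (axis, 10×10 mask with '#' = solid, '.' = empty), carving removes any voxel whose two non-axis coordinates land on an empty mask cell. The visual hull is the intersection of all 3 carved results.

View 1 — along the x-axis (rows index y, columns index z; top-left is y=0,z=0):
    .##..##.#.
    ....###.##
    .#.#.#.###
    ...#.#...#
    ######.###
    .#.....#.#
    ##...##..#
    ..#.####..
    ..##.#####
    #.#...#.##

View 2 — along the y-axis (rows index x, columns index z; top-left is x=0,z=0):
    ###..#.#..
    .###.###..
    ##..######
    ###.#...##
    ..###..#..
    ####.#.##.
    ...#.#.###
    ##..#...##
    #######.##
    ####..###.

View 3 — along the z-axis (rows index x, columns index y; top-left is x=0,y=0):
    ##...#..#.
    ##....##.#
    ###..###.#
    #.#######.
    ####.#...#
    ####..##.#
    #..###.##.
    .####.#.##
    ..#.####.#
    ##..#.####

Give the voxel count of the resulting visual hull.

voxel count = 201

before carving: 1000 voxels (10×10×10)
V1 x: intersect with YZ mask (53 set) -- 530 left
V2 y: intersect with XZ mask (62 set) -- 324 left
V3 z: intersect with XY mask (63 set) -- 201 left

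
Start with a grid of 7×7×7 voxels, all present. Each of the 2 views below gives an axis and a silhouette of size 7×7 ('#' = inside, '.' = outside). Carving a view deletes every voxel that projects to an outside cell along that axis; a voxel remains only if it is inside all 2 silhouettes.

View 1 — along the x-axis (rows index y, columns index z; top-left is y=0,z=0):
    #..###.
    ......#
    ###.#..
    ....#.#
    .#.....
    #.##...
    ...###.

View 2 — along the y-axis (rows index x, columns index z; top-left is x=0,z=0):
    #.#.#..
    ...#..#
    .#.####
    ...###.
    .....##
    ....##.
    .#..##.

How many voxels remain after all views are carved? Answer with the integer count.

start: 7×7×7 = 343 voxels
step 1: project along x, AND mask (18/49) → |grid| = 126
step 2: project along y, AND mask (20/49) → |grid| = 54

|visual hull| = 54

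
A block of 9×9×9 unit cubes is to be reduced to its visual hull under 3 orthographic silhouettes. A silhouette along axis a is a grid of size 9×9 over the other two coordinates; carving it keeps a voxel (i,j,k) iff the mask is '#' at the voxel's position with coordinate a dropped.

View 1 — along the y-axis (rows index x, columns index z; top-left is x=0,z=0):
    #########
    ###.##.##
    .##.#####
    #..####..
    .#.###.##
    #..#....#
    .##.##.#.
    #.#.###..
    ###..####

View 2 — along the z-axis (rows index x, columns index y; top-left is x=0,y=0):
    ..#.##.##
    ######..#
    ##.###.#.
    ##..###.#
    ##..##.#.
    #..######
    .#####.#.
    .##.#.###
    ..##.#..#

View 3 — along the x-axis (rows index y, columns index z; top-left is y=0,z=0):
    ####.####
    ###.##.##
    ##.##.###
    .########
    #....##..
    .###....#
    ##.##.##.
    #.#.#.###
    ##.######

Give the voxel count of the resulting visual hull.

|visual hull| = 204

start: 9×9×9 = 729 voxels
  1. axis=1 (XZ plane), |mask|=54  ⇒  voxels=486
  2. axis=2 (XY plane), |mask|=52  ⇒  voxels=305
  3. axis=0 (YZ plane), |mask|=57  ⇒  voxels=204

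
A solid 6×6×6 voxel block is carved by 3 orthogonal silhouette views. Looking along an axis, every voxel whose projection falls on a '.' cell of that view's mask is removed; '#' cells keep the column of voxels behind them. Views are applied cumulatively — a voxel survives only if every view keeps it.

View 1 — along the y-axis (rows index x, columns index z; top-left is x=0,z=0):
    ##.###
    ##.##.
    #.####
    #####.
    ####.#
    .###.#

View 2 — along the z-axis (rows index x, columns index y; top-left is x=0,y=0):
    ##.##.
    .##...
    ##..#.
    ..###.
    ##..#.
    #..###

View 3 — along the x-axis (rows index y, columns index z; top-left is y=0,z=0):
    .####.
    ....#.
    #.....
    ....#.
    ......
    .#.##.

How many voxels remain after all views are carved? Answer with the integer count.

21 voxels

before carving: 216 voxels (6×6×6)
step 1: project along y, AND mask (28/36) → |grid| = 168
step 2: project along z, AND mask (19/36) → |grid| = 89
step 3: project along x, AND mask (10/36) → |grid| = 21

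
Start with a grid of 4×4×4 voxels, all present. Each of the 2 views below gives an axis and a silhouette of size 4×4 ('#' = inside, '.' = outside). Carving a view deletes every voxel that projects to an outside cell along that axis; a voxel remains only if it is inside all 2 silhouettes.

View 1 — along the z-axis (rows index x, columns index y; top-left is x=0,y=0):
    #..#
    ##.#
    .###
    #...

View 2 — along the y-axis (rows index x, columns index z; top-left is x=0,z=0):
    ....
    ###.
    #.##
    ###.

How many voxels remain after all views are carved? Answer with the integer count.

start: 4×4×4 = 64 voxels
after view 1 [z-axis, 9 of 16 cells solid] → remaining = 36
after view 2 [y-axis, 9 of 16 cells solid] → remaining = 21

|visual hull| = 21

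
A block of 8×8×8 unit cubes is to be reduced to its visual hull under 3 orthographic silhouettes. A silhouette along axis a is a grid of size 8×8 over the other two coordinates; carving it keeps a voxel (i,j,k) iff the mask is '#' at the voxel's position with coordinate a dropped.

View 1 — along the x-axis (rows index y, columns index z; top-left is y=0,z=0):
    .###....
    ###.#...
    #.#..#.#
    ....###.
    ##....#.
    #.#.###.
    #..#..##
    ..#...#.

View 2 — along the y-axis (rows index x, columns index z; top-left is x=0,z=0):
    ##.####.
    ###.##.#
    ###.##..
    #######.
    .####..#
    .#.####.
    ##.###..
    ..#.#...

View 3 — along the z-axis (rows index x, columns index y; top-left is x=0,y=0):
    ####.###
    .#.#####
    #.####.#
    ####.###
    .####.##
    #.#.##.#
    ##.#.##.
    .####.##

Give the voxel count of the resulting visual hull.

|visual hull| = 106

initial block: 8^3 = 512
after view 1 [x-axis, 28 of 64 cells solid] → remaining = 224
after view 2 [y-axis, 41 of 64 cells solid] → remaining = 142
after view 3 [z-axis, 48 of 64 cells solid] → remaining = 106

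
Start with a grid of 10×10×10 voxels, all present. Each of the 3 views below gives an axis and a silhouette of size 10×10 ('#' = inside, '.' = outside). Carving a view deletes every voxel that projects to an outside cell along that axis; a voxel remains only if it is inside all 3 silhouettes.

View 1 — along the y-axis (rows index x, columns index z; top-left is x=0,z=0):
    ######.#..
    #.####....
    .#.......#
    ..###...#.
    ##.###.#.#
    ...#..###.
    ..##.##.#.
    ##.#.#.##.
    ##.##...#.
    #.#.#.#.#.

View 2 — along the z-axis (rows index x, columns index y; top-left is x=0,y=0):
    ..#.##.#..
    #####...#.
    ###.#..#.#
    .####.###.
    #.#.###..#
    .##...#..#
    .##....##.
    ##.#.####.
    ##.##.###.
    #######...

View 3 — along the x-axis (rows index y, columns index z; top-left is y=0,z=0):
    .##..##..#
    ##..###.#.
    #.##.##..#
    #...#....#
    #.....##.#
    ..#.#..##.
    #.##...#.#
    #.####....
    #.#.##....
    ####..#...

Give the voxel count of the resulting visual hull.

remaining voxels: 137

start: 10×10×10 = 1000 voxels
V1 y: intersect with XZ mask (50 set) -- 500 left
V2 z: intersect with XY mask (58 set) -- 288 left
V3 x: intersect with YZ mask (47 set) -- 137 left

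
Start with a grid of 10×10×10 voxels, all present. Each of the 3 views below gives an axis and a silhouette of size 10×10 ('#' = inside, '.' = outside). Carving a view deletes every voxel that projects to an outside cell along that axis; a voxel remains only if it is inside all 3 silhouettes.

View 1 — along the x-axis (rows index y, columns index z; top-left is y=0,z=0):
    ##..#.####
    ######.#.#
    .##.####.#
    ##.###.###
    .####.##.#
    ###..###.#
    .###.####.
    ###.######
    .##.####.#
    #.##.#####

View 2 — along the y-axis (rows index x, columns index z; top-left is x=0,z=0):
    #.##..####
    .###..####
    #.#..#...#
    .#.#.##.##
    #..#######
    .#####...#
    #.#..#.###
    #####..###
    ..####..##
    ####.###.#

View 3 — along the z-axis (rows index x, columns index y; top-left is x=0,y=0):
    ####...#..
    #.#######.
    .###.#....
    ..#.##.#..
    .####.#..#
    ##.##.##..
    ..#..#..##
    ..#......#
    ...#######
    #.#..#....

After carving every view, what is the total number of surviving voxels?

240 voxels

before carving: 1000 voxels (10×10×10)
step 1: project along x, AND mask (75/100) → |grid| = 750
step 2: project along y, AND mask (66/100) → |grid| = 494
step 3: project along z, AND mask (49/100) → |grid| = 240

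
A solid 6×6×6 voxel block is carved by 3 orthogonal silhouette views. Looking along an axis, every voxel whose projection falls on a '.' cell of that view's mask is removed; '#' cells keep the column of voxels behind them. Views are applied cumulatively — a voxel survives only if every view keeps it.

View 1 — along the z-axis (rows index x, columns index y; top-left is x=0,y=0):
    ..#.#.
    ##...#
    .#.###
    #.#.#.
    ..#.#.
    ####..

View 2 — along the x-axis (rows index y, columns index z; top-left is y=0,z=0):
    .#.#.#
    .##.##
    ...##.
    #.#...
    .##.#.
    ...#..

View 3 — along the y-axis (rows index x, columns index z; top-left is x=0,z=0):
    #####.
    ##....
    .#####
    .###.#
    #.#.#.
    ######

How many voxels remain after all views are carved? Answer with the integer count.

voxel count = 36

start: 6×6×6 = 216 voxels
V1 z: intersect with XY mask (18 set) -- 108 left
V2 x: intersect with YZ mask (15 set) -- 47 left
V3 y: intersect with XZ mask (25 set) -- 36 left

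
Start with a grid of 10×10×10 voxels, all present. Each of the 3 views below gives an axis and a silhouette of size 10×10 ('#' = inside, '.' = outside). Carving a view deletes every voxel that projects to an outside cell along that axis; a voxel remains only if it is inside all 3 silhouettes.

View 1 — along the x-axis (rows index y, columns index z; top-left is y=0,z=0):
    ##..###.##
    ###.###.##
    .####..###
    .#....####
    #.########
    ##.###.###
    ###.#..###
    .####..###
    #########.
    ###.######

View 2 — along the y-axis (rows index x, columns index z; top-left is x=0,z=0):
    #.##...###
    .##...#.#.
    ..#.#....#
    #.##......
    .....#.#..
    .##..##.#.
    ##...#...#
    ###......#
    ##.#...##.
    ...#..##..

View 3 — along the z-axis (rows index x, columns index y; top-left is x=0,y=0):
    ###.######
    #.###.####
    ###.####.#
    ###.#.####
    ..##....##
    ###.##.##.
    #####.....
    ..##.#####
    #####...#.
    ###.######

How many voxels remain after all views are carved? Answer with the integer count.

before carving: 1000 voxels (10×10×10)
  1. axis=0 (YZ plane), |mask|=76  ⇒  voxels=760
  2. axis=1 (XZ plane), |mask|=39  ⇒  voxels=295
  3. axis=2 (XY plane), |mask|=71  ⇒  voxels=217

|visual hull| = 217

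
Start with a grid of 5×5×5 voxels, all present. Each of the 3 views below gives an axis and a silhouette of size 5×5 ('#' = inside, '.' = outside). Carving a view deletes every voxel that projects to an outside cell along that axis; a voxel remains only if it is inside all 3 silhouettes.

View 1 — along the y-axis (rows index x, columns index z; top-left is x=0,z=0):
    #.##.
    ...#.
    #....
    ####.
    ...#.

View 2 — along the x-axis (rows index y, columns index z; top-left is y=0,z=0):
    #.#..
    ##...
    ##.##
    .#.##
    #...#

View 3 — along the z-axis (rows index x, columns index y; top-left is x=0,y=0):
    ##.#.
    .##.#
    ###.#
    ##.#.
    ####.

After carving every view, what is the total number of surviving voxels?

remaining voxels: 17

initial block: 5^3 = 125
after view 1 [y-axis, 10 of 25 cells solid] → remaining = 50
after view 2 [x-axis, 13 of 25 cells solid] → remaining = 25
after view 3 [z-axis, 17 of 25 cells solid] → remaining = 17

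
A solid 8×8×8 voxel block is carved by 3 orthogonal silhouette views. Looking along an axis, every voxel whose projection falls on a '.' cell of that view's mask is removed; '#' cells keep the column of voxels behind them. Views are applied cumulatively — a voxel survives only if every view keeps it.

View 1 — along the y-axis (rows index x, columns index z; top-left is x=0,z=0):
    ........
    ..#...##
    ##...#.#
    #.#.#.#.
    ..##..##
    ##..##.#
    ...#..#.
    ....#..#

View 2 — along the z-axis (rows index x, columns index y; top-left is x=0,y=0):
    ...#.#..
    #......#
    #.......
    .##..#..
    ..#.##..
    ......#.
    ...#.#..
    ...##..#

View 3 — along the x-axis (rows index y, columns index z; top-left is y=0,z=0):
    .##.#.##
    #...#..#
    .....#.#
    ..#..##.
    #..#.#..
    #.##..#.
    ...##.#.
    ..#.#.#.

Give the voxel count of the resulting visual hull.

start: 8×8×8 = 512 voxels
[1] y-view keeps 24 columns → grid now 192
[2] z-view keeps 17 columns → grid now 49
[3] x-view keeps 26 columns → grid now 22

voxel count = 22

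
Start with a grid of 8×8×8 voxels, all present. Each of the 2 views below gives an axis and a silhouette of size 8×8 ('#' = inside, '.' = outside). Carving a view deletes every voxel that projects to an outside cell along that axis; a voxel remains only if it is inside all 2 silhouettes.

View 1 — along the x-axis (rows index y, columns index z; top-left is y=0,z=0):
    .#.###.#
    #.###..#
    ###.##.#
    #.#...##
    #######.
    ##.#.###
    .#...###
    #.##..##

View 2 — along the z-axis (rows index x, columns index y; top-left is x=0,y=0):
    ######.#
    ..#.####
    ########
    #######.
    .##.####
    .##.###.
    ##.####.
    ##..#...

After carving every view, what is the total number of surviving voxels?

remaining voxels: 254

before carving: 512 voxels (8×8×8)
[1] x-view keeps 42 columns → grid now 336
[2] z-view keeps 47 columns → grid now 254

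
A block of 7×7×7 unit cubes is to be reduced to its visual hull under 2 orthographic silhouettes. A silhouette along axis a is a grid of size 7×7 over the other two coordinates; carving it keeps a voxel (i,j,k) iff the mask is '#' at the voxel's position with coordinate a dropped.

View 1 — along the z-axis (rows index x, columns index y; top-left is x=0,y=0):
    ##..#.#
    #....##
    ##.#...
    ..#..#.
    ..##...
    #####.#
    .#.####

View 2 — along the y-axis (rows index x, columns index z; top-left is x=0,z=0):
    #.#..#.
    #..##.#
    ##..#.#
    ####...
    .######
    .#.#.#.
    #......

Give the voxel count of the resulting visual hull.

initial block: 7^3 = 343
[1] z-view keeps 25 columns → grid now 175
[2] y-view keeps 25 columns → grid now 79

remaining voxels: 79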